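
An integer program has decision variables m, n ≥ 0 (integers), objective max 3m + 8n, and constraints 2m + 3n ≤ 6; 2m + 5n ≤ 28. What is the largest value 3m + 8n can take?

16

(m,n)=(0,2): 2·0+3·2=6≤6, 2·0+5·2=10≤28, objective 16.
(m,n)=(1,1): 2·1+3·1=5≤6, 2·1+5·1=7≤28, objective 11.
(m,n)=(0,1): 2·0+3·1=3≤6, 2·0+5·1=5≤28, objective 8.
No feasible integer point exceeds 16.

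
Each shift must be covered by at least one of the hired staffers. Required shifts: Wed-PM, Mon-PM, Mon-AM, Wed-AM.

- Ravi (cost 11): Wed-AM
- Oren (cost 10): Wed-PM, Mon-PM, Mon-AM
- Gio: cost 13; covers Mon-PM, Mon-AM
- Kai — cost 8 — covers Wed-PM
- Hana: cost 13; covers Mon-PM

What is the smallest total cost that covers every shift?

21

Choose Ravi and Oren: together they cover Wed-PM, Mon-PM, Mon-AM, Wed-AM — every shift.
Total cost: 11 + 10 = 21.
No cover costs less than 21.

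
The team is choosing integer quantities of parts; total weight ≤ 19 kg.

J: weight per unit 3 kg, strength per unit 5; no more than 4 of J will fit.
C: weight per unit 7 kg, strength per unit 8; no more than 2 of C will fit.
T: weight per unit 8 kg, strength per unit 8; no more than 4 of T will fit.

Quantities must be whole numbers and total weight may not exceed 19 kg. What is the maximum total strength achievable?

3×J and 1×T: weight 17 ≤ 19, strength 3·5 + 1·8 = 23.
4×J and 1×C: weight 19 ≤ 19, strength 4·5 + 1·8 = 28.
Best is 28.

28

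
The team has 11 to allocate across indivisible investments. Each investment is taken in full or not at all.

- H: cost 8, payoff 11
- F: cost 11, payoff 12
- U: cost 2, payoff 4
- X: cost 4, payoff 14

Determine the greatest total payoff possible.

H + U: cost 8 + 2 = 10 ≤ 11, payoff 11 + 4 = 15.
X: cost 4 ≤ 11, payoff 14.
U + X: cost 2 + 4 = 6 ≤ 11, payoff 4 + 14 = 18.
Best is U and X with total payoff 18.

18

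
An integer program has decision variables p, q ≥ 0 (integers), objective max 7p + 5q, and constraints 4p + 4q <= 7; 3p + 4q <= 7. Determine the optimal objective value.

7

(p,q)=(1,0): 4·1+4·0=4≤7, 3·1+4·0=3≤7, objective 7.
(p,q)=(0,1): 4·0+4·1=4≤7, 3·0+4·1=4≤7, objective 5.
(p,q)=(0,0): 4·0+4·0=0≤7, 3·0+4·0=0≤7, objective 0.
No feasible integer point exceeds 7.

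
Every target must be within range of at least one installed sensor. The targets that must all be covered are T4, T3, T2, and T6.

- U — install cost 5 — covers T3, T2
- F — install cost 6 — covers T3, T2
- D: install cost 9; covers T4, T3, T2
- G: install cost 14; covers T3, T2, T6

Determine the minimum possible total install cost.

This is a weighted set-cover instance.
Choose D and G: together they cover T4, T3, T2, T6 — every target.
Total install cost: 9 + 14 = 23.

23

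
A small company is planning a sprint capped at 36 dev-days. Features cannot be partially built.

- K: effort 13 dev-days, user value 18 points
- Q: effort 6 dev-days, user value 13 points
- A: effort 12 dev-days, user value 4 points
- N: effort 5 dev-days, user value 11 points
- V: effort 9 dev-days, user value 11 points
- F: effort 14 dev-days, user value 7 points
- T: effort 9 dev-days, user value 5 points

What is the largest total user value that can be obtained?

This is an integer program with binary decision variables.
Allowing fractional choices, the relaxed optimum would be about 54.7, but features are indivisible.
K + Q + N + T: effort 13 + 6 + 5 + 9 = 33 ≤ 36, user value 18 + 13 + 11 + 5 = 47.
K + Q + N + V: effort 13 + 6 + 5 + 9 = 33 ≤ 36, user value 18 + 13 + 11 + 11 = 53.
Best is K, Q, N, and V with total user value 53.

53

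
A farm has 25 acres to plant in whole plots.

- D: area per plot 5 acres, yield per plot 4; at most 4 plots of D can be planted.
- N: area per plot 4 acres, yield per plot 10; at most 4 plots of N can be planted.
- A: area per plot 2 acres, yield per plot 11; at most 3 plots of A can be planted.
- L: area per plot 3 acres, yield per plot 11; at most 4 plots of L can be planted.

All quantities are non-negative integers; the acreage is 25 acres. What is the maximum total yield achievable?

This is a bounded integer knapsack.
1×N, 3×A, and 4×L: area 22 ≤ 25, yield 1·10 + 3·11 + 4·11 = 87.
2×N, 2×A, and 4×L: area 24 ≤ 25, yield 2·10 + 2·11 + 4·11 = 86.
Best is 87.

87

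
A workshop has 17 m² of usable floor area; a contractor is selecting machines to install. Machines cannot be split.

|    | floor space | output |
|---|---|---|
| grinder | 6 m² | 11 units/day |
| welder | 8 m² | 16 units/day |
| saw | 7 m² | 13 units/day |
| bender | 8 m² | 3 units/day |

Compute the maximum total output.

29

grinder + welder: floor space 6 + 8 = 14 ≤ 17, output 11 + 16 = 27.
welder + saw: floor space 8 + 7 = 15 ≤ 17, output 16 + 13 = 29.
Best is welder and saw with total output 29.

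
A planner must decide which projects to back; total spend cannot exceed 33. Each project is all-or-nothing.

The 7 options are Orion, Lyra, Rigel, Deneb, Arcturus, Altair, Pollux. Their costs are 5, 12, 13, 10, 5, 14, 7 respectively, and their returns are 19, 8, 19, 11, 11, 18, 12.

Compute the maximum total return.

61

This is a 0-1 knapsack instance.
Take Orion, Rigel, Arcturus, and Pollux: cost 5 + 13 + 5 + 7 = 30 ≤ 33, return 19 + 19 + 11 + 12 = 61.
No other feasible combination does better.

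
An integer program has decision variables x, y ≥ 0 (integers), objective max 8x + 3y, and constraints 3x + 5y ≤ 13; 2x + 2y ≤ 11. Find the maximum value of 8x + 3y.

32

(x,y)=(4,0): 3·4+5·0=12≤13, 2·4+2·0=8≤11, objective 32.
(x,y)=(3,0): 3·3+5·0=9≤13, 2·3+2·0=6≤11, objective 24.
No feasible integer point exceeds 32.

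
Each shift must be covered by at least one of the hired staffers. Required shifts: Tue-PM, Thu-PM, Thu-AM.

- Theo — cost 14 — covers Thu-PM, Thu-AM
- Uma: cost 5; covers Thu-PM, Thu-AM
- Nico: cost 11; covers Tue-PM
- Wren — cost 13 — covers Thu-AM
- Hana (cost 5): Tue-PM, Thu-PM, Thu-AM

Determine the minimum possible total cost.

5

This is a weighted set-cover instance.
Hana alone covers Tue-PM, Thu-PM, Thu-AM — every shift.
Total cost: 5.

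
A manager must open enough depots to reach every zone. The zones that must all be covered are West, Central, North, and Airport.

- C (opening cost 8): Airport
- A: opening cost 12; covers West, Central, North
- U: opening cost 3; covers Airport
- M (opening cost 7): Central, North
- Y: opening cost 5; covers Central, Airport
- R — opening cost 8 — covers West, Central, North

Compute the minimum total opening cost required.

Choose U and R: together they cover West, Central, North, Airport — every zone.
Total opening cost: 3 + 8 = 11.

11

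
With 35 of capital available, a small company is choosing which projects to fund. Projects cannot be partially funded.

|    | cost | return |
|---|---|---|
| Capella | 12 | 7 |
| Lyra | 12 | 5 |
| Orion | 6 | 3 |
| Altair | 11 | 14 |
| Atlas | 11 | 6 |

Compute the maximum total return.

27

Treat it as a binary knapsack problem.
Allowing fractional choices, the relaxed optimum would be about 27.5, but projects are indivisible.
Lyra + Altair + Atlas: cost 12 + 11 + 11 = 34 ≤ 35, return 5 + 14 + 6 = 25.
Capella + Altair + Atlas: cost 12 + 11 + 11 = 34 ≤ 35, return 7 + 14 + 6 = 27.
Capella + Lyra + Altair: cost 12 + 12 + 11 = 35 ≤ 35, return 7 + 5 + 14 = 26.
Best is Capella, Altair, and Atlas with total return 27.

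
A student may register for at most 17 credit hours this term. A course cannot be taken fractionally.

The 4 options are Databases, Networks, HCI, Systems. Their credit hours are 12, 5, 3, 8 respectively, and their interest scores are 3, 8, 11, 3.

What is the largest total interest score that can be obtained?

22

Take Networks, HCI, and Systems: credit hours 5 + 3 + 8 = 16 ≤ 17, interest score 8 + 11 + 3 = 22.
No other feasible combination does better.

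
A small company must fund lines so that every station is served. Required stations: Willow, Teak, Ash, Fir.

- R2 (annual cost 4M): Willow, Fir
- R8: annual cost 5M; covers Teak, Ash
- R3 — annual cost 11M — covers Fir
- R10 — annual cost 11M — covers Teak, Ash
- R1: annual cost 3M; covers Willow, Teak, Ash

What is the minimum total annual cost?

7

This is a weighted set-cover instance.
Choose R2 and R1: together they cover Willow, Teak, Ash, Fir — every station.
Total annual cost: 4 + 3 = 7.
No cover costs less than 7.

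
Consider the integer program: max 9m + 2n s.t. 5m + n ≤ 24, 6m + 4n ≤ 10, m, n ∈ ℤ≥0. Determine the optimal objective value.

11

Relaxing integrality, the LP optimum is 15.00 at (m,n) = (1.67, 0), which is not an integer point.
(m,n)=(1,1): 5·1+1·1=6≤24, 6·1+4·1=10≤10, objective 11.
(m,n)=(1,0): 5·1+1·0=5≤24, 6·1+4·0=6≤10, objective 9.
(m,n)=(0,2): 5·0+1·2=2≤24, 6·0+4·2=8≤10, objective 4.
Maximum is 11 at (m,n)=(1,1).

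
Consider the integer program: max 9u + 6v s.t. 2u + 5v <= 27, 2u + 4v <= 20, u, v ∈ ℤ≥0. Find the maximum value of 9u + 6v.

90

(u,v)=(10,0): 2·10+5·0=20≤27, 2·10+4·0=20≤20, objective 90.
(u,v)=(9,0): 2·9+5·0=18≤27, 2·9+4·0=18≤20, objective 81.
The best lattice point is (10,0), giving 90.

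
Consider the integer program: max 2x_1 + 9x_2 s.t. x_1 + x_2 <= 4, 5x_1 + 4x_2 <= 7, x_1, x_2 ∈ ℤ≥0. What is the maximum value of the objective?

Relaxing integrality, the LP optimum is 15.75 at (x_1,x_2) = (0, 1.75), which is not an integer point.
(x_1,x_2)=(0,1) is feasible, giving 9.
(x_1,x_2)=(1,0) is feasible, giving 2.
(x_1,x_2)=(0,0) is feasible, giving 0.
No feasible integer point exceeds 9.

9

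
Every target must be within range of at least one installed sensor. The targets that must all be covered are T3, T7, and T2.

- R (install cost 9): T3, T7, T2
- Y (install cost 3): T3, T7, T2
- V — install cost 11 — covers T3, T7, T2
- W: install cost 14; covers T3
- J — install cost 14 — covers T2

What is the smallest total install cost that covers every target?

3

Y alone covers T3, T7, T2 — every target.
Total install cost: 3.
No cover costs less than 3.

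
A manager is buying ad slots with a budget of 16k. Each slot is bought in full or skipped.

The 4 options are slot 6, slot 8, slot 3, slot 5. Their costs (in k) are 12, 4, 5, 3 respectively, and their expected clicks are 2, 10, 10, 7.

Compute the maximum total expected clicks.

27

slot 8 + slot 3: cost 4 + 5 = 9 ≤ 16, expected clicks 10 + 10 = 20.
slot 8 + slot 5: cost 4 + 3 = 7 ≤ 16, expected clicks 10 + 7 = 17.
slot 8 + slot 3 + slot 5: cost 4 + 5 + 3 = 12 ≤ 16, expected clicks 10 + 10 + 7 = 27.
Best is slot 8, slot 3, and slot 5 with total expected clicks 27.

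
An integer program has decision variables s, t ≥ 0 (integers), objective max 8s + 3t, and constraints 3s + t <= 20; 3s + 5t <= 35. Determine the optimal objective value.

54

(s,t)=(6,2): 3·6+1·2=20≤20, 3·6+5·2=28≤35, objective 54.
(s,t)=(5,4): 3·5+1·4=19≤20, 3·5+5·4=35≤35, objective 52.
(s,t)=(6,1): 3·6+1·1=19≤20, 3·6+5·1=23≤35, objective 51.
(s,t)=(5,3): 3·5+1·3=18≤20, 3·5+5·3=30≤35, objective 49.
The best lattice point is (6,2), giving 54.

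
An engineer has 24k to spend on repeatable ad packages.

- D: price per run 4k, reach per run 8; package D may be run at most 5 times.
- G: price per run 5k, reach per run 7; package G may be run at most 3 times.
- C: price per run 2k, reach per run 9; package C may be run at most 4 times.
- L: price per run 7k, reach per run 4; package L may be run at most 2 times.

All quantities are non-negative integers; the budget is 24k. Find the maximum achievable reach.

Take 4×D and 4×C: price 24 ≤ 24, reach 4·8 + 4·9 = 68.
C has the best ratio (9/2) and is taken to its limit of 4; remaining capacity is filled optimally with the others.

68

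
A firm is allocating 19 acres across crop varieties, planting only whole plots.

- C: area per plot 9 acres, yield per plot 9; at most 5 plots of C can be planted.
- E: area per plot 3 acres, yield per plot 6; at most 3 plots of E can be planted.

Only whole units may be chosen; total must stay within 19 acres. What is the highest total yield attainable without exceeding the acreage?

27

E has the best ratio (6/3); taking only E gives at most 3×6 = 18 (stopped by the supply cap of 3).
Mixing does better — 1×C and 3×E: area 18 ≤ 19, yield 1·9 + 3·6 = 27.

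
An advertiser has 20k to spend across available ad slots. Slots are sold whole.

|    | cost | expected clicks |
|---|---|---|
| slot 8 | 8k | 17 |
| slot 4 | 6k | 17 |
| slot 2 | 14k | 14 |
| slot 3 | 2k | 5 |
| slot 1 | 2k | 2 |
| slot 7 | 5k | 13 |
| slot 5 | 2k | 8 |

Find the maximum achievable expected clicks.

This is an integer program with binary decision variables.
Take slot 8, slot 4, slot 3, slot 1, and slot 5: cost 8 + 6 + 2 + 2 + 2 = 20 ≤ 20, expected clicks 17 + 17 + 5 + 2 + 8 = 49.
No other feasible combination does better.

49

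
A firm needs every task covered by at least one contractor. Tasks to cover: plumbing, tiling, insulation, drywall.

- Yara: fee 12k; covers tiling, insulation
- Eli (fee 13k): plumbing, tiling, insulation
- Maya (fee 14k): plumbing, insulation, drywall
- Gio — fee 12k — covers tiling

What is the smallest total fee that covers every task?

26

The greedy cost-per-new-task heuristic would pick Eli and Maya for 27, but a cheaper cover exists.
Choose Yara and Maya: together they cover plumbing, tiling, insulation, drywall — every task.
Total fee: 12 + 14 = 26.
No cover costs less than 26.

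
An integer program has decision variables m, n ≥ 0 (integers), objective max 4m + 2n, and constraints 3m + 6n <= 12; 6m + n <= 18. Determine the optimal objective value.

The continuous relaxation peaks at (2.91, 0.545) with value 12.73; rounding to a feasible lattice point costs some objective.
(m,n)=(3,0): 3·3+6·0=9≤12, 6·3+1·0=18≤18, objective 12.
(m,n)=(2,1): 3·2+6·1=12≤12, 6·2+1·1=13≤18, objective 10.
(m,n)=(2,0): 3·2+6·0=6≤12, 6·2+1·0=12≤18, objective 8.
(m,n)=(1,1): 3·1+6·1=9≤12, 6·1+1·1=7≤18, objective 6.
No feasible integer point exceeds 12.

12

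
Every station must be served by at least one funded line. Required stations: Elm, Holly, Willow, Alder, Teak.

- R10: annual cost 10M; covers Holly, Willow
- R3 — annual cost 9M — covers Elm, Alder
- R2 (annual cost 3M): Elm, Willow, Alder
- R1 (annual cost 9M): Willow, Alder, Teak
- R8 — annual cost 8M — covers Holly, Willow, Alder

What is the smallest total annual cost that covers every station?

Choose R2, R1, and R8: together they cover Elm, Holly, Willow, Alder, Teak — every station.
Total annual cost: 3 + 9 + 8 = 20.

20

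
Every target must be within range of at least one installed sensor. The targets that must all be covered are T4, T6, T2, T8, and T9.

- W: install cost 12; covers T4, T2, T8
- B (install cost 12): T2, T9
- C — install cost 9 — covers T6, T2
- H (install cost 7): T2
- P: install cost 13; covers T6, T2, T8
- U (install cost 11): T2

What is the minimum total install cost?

33

This is an integer covering problem.
Choose W, B, and C: together they cover T4, T6, T2, T8, T9 — every target.
Total install cost: 12 + 12 + 9 = 33.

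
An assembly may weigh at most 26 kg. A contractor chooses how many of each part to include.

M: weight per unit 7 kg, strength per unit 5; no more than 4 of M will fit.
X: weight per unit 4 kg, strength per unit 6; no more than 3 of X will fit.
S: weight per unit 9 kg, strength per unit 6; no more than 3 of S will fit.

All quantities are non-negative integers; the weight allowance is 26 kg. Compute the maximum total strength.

28

X has the best ratio (6/4); taking only X gives at most 3×6 = 18 (stopped by the supply cap of 3).
Mixing does better — 2×M and 3×X: weight 26 ≤ 26, strength 2·5 + 3·6 = 28.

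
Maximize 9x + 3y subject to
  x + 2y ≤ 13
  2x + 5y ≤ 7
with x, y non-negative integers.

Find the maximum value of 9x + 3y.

27

The continuous relaxation peaks at (3.5, 0) with value 31.50; rounding to a feasible lattice point costs some objective.
(x,y)=(3,0): 1·3+2·0=3≤13, 2·3+5·0=6≤7, objective 27.
(x,y)=(2,0): 1·2+2·0=2≤13, 2·2+5·0=4≤7, objective 18.
No feasible integer point exceeds 27.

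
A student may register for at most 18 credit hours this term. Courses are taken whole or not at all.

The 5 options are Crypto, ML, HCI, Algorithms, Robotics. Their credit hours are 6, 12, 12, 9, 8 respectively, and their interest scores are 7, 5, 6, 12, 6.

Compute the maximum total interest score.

This is a 0-1 knapsack instance.
Take Crypto and Algorithms: credit hours 6 + 9 = 15 ≤ 18, interest score 7 + 12 = 19.
No other feasible combination does better.

19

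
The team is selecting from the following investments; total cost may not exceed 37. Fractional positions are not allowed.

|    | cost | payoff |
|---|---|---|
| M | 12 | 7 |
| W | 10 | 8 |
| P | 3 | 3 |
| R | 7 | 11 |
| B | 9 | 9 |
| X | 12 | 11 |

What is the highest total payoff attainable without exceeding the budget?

Treat it as a binary knapsack problem.
Take P, R, B, and X: cost 3 + 7 + 9 + 12 = 31 ≤ 37, payoff 3 + 11 + 9 + 11 = 34.
No other feasible combination does better.

34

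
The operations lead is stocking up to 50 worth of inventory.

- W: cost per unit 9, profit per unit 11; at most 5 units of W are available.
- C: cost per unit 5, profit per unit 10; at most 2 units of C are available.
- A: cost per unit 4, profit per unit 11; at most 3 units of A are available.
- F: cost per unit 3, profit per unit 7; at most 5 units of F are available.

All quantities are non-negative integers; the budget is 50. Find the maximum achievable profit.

This is a bounded integer knapsack.
A has the best ratio (11/4); taking only A gives at most 3×11 = 33 (stopped by the supply cap of 3).
Mixing does better — 2×W, 1×C, 3×A, and 5×F: cost 50 ≤ 50, profit 2·11 + 1·10 + 3·11 + 5·7 = 100.

100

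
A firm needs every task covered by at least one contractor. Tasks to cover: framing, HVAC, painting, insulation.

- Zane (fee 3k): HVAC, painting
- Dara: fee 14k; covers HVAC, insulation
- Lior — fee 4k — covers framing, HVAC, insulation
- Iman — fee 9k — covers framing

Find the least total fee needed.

7

Choose Zane and Lior: together they cover framing, HVAC, painting, insulation — every task.
Total fee: 3 + 4 = 7.
No cover costs less than 7.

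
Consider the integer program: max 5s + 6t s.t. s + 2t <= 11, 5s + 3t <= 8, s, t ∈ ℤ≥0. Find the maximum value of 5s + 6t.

The continuous relaxation peaks at (0, 2.67) with value 16.00; rounding to a feasible lattice point costs some objective.
(s,t)=(0,2): 1·0+2·2=4≤11, 5·0+3·2=6≤8, objective 12.
(s,t)=(1,1): 1·1+2·1=3≤11, 5·1+3·1=8≤8, objective 11.
(s,t)=(0,1): 1·0+2·1=2≤11, 5·0+3·1=3≤8, objective 6.
No feasible integer point exceeds 12.

12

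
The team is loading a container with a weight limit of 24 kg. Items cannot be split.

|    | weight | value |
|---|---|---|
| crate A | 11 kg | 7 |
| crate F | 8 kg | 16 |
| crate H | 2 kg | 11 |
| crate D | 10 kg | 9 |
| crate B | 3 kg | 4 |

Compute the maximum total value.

40

Treat it as a binary knapsack problem.
Allowing fractional choices, the relaxed optimum would be about 40.6, but items are indivisible.
crate F + crate H + crate D + crate B: weight 8 + 2 + 10 + 3 = 23 ≤ 24, value 16 + 11 + 9 + 4 = 40.
crate F + crate H + crate D: weight 8 + 2 + 10 = 20 ≤ 24, value 16 + 11 + 9 = 36.
crate A + crate F + crate H + crate B: weight 11 + 8 + 2 + 3 = 24 ≤ 24, value 7 + 16 + 11 + 4 = 38.
Best is crate F, crate H, crate D, and crate B with total value 40.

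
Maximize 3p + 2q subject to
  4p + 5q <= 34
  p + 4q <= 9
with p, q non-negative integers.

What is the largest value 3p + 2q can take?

24

Relaxing integrality, the LP optimum is 25.50 at (p,q) = (8.5, 0), which is not an integer point.
(p,q)=(8,0): 4·8+5·0=32≤34, 1·8+4·0=8≤9, objective 24.
(p,q)=(7,0): 4·7+5·0=28≤34, 1·7+4·0=7≤9, objective 21.
Maximum is 24 at (p,q)=(8,0).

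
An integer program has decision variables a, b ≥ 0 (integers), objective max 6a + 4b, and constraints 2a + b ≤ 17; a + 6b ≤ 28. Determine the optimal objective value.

Relaxing integrality, the LP optimum is 54.55 at (a,b) = (6.73, 3.55), which is not an integer point.
(a,b)=(7,3) is feasible, giving 54.
(a,b)=(7,2) is feasible, giving 50.
(a,b)=(6,3) is feasible, giving 48.
No feasible integer point exceeds 54.

54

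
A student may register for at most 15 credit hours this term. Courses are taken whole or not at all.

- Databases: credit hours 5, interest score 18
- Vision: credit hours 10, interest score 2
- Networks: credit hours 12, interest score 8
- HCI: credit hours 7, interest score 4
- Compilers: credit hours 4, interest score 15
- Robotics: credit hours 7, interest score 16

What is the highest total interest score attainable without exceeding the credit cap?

Take Databases and Robotics: credit hours 5 + 7 = 12 ≤ 15, interest score 18 + 16 = 34.
No other feasible combination does better.

34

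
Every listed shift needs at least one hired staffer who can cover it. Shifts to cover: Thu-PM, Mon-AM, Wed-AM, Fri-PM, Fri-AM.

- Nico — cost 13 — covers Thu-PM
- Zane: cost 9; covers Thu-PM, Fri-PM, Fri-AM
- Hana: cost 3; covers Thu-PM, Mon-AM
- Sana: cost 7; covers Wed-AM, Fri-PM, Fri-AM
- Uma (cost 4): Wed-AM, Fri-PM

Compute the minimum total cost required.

Choose Hana and Sana: together they cover Thu-PM, Mon-AM, Wed-AM, Fri-PM, Fri-AM — every shift.
Total cost: 3 + 7 = 10.

10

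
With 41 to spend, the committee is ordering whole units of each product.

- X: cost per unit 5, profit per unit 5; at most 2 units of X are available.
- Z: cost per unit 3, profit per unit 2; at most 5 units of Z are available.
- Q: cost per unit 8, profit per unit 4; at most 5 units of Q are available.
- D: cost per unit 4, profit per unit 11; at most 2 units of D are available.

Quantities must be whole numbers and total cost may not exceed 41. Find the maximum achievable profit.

46

2×X, 2×Z, 2×Q, and 2×D: cost 40 ≤ 41, profit 2·5 + 2·2 + 2·4 + 2·11 = 44.
2×X, 5×Z, 1×Q, and 2×D: cost 41 ≤ 41, profit 2·5 + 5·2 + 1·4 + 2·11 = 46.
Best is 46.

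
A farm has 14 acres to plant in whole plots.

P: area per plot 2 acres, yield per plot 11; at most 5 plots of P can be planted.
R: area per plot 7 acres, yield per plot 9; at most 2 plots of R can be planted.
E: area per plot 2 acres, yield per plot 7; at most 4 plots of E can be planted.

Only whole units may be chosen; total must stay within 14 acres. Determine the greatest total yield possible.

Take 5×P and 2×E: area 14 ≤ 14, yield 5·11 + 2·7 = 69.
P has the best ratio (11/2) and is taken to its limit of 5; remaining capacity is filled optimally with the others.

69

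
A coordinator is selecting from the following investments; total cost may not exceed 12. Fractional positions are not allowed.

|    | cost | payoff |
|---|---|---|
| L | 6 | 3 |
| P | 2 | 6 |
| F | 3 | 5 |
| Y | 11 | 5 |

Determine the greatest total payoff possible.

Allowing fractional choices, the relaxed optimum would be about 14.5, but investments are indivisible.
L + P + F: cost 6 + 2 + 3 = 11 ≤ 12, payoff 3 + 6 + 5 = 14.
P + F: cost 2 + 3 = 5 ≤ 12, payoff 6 + 5 = 11.
Best is L, P, and F with total payoff 14.

14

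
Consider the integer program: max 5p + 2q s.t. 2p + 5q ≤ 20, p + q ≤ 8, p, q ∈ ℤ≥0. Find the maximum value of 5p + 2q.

(p,q)=(8,0): 2·8+5·0=16≤20, 1·8+1·0=8≤8, objective 40.
(p,q)=(7,1): 2·7+5·1=19≤20, 1·7+1·1=8≤8, objective 37.
(p,q)=(7,0): 2·7+5·0=14≤20, 1·7+1·0=7≤8, objective 35.
The best lattice point is (8,0), giving 40.

40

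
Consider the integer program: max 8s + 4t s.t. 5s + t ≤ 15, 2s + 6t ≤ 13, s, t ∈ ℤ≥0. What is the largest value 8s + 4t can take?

24

(s,t)=(3,0): 5·3+1·0=15≤15, 2·3+6·0=6≤13, objective 24.
(s,t)=(2,1): 5·2+1·1=11≤15, 2·2+6·1=10≤13, objective 20.
(s,t)=(2,0): 5·2+1·0=10≤15, 2·2+6·0=4≤13, objective 16.
No feasible integer point exceeds 24.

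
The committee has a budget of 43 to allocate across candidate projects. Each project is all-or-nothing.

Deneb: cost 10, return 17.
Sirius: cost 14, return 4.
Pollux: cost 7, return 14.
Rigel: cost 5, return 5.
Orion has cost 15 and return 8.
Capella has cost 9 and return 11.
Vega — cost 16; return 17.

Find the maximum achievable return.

Allowing fractional choices, the relaxed optimum would be about 60.0, but projects are indivisible.
Deneb + Rigel + Capella + Vega: cost 10 + 5 + 9 + 16 = 40 ≤ 43, return 17 + 5 + 11 + 17 = 50.
Deneb + Pollux + Capella + Vega: cost 10 + 7 + 9 + 16 = 42 ≤ 43, return 17 + 14 + 11 + 17 = 59.
Deneb + Pollux + Rigel + Vega: cost 10 + 7 + 5 + 16 = 38 ≤ 43, return 17 + 14 + 5 + 17 = 53.
Best is Deneb, Pollux, Capella, and Vega with total return 59.

59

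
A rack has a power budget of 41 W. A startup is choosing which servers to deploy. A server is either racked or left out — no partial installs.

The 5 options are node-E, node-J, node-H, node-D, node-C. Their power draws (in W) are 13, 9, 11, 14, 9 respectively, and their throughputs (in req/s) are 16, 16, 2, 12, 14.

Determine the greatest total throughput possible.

46

Allowing fractional choices, the relaxed optimum would be about 54.6, but servers are indivisible.
node-E + node-J + node-D: power draw 13 + 9 + 14 = 36 ≤ 41, throughput 16 + 16 + 12 = 44.
node-E + node-J + node-C: power draw 13 + 9 + 9 = 31 ≤ 41, throughput 16 + 16 + 14 = 46.
node-J + node-D + node-C: power draw 9 + 14 + 9 = 32 ≤ 41, throughput 16 + 12 + 14 = 42.
Best is node-E, node-J, and node-C with total throughput 46.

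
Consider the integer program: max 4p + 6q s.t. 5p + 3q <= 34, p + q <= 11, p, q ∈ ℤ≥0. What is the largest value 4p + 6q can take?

66

(p,q)=(0,11): 5·0+3·11=33≤34, 1·0+1·11=11≤11, objective 66.
(p,q)=(0,10): 5·0+3·10=30≤34, 1·0+1·10=10≤11, objective 60.
Maximum is 66 at (p,q)=(0,11).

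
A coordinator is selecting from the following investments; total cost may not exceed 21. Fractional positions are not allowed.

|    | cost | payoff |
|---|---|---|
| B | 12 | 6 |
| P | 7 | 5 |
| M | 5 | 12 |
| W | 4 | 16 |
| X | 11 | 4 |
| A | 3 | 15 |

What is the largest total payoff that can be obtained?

B + W + A: cost 12 + 4 + 3 = 19 ≤ 21, payoff 6 + 16 + 15 = 37.
M + W + A: cost 5 + 4 + 3 = 12 ≤ 21, payoff 12 + 16 + 15 = 43.
P + M + W + A: cost 7 + 5 + 4 + 3 = 19 ≤ 21, payoff 5 + 12 + 16 + 15 = 48.
Best is P, M, W, and A with total payoff 48.

48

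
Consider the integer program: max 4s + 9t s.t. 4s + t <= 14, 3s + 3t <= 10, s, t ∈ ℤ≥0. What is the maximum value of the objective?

27

(s,t)=(0,3): 4·0+1·3=3≤14, 3·0+3·3=9≤10, objective 27.
(s,t)=(1,2): 4·1+1·2=6≤14, 3·1+3·2=9≤10, objective 22.
(s,t)=(0,2): 4·0+1·2=2≤14, 3·0+3·2=6≤10, objective 18.
No feasible integer point exceeds 27.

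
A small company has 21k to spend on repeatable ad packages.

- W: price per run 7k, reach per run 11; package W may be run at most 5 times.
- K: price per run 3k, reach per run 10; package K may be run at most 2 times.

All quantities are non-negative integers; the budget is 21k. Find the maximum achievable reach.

42

Take 2×W and 2×K: price 20 ≤ 21, reach 2·11 + 2·10 = 42.
K has the best ratio (10/3) and is taken to its limit of 2; remaining capacity is filled optimally with the others.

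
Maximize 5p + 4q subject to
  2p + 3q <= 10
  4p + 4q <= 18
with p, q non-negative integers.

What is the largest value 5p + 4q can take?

20

The continuous relaxation peaks at (4.5, 0) with value 22.50; rounding to a feasible lattice point costs some objective.
(p,q)=(4,0): 2·4+3·0=8≤10, 4·4+4·0=16≤18, objective 20.
(p,q)=(3,1): 2·3+3·1=9≤10, 4·3+4·1=16≤18, objective 19.
(p,q)=(3,0): 2·3+3·0=6≤10, 4·3+4·0=12≤18, objective 15.
The best lattice point is (4,0), giving 20.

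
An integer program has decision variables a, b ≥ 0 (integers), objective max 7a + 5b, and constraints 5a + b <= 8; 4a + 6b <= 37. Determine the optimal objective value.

(a,b)=(0,6) is feasible, giving 30.
(a,b)=(0,5) is feasible, giving 25.
(a,b)=(0,4) is feasible, giving 20.
No feasible integer point exceeds 30.

30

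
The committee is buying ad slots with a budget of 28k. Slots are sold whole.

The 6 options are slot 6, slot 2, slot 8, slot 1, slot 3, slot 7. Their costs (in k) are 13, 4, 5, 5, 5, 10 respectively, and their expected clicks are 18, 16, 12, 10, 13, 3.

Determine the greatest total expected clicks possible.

59

This is an integer program with binary decision variables.
Take slot 6, slot 2, slot 8, and slot 3: cost 13 + 4 + 5 + 5 = 27 ≤ 28, expected clicks 18 + 16 + 12 + 13 = 59.
No other feasible combination does better.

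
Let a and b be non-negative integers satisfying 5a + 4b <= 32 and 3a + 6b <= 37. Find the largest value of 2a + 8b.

48

(a,b)=(0,6): 5·0+4·6=24≤32, 3·0+6·6=36≤37, objective 48.
(a,b)=(1,5): 5·1+4·5=25≤32, 3·1+6·5=33≤37, objective 42.
(a,b)=(0,5): 5·0+4·5=20≤32, 3·0+6·5=30≤37, objective 40.
Maximum is 48 at (a,b)=(0,6).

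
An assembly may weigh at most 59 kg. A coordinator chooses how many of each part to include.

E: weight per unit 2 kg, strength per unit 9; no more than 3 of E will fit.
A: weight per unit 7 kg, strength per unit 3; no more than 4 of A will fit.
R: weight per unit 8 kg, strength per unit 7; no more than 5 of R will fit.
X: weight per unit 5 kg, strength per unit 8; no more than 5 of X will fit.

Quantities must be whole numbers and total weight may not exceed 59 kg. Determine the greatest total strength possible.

This is a bounded integer knapsack.
E has the best ratio (9/2); taking only E gives at most 3×9 = 27 (stopped by the supply cap of 3).
Mixing does better — 3×E, 3×R, and 5×X: weight 55 ≤ 59, strength 3·9 + 3·7 + 5·8 = 88.

88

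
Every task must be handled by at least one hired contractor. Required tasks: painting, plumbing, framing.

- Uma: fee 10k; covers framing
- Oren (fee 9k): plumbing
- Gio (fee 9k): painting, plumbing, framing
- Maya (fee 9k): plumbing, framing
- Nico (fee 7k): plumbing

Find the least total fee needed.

Gio alone covers painting, plumbing, framing — every task.
Total fee: 9.

9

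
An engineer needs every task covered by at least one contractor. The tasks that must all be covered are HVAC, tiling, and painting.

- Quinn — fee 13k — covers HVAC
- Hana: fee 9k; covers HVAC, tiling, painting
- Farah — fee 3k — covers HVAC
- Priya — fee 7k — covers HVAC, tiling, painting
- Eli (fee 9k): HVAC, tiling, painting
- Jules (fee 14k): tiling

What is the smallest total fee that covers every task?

Priya alone covers HVAC, tiling, painting — every task.
Total fee: 7.

7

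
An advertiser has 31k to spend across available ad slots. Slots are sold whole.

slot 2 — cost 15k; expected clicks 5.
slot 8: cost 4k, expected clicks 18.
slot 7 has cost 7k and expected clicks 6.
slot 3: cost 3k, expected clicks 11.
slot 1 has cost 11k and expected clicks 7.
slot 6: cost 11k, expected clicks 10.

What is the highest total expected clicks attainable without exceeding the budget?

slot 8 + slot 7 + slot 3 + slot 6: cost 4 + 7 + 3 + 11 = 25 ≤ 31, expected clicks 18 + 6 + 11 + 10 = 45.
slot 8 + slot 7 + slot 3 + slot 1: cost 4 + 7 + 3 + 11 = 25 ≤ 31, expected clicks 18 + 6 + 11 + 7 = 42.
slot 8 + slot 3 + slot 1 + slot 6: cost 4 + 3 + 11 + 11 = 29 ≤ 31, expected clicks 18 + 11 + 7 + 10 = 46.
Best is slot 8, slot 3, slot 1, and slot 6 with total expected clicks 46.

46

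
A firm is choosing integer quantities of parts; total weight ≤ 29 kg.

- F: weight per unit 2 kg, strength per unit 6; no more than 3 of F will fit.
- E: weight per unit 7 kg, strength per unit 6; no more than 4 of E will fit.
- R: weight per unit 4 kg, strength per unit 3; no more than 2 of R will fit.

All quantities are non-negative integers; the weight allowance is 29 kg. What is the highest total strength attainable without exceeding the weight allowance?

36

This is a bounded integer knapsack.
Take 3×F, 2×E, and 2×R: weight 28 ≤ 29, strength 3·6 + 2·6 + 2·3 = 36.
F has the best ratio (6/2) and is taken to its limit of 3; remaining capacity is filled optimally with the others.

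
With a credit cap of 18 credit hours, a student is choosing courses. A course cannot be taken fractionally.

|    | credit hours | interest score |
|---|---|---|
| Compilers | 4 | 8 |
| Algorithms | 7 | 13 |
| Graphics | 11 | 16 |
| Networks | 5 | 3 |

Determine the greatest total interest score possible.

Take Algorithms and Graphics: credit hours 7 + 11 = 18 ≤ 18, interest score 13 + 16 = 29.
No other feasible combination does better.

29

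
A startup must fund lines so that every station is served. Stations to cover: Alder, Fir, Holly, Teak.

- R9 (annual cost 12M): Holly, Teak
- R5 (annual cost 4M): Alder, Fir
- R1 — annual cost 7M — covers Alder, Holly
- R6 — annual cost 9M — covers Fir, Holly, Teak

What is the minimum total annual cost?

This is an integer covering problem.
Choose R5 and R6: together they cover Alder, Fir, Holly, Teak — every station.
Total annual cost: 4 + 9 = 13.

13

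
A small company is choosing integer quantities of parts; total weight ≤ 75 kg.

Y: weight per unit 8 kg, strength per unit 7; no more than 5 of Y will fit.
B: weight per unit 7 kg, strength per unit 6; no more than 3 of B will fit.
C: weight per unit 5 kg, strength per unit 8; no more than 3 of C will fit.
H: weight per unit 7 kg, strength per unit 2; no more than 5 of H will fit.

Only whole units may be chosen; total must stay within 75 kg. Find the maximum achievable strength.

C has the best ratio (8/5); taking only C gives at most 3×8 = 24 (stopped by the supply cap of 3).
Mixing does better — 4×Y, 3×B, 3×C, and 1×H: weight 75 ≤ 75, strength 4·7 + 3·6 + 3·8 + 1·2 = 72.

72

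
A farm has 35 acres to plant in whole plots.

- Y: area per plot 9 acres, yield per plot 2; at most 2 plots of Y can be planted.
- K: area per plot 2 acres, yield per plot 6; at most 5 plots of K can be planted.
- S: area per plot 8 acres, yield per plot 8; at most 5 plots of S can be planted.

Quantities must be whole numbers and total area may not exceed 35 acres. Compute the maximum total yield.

This is a bounded integer knapsack.
K has the best ratio (6/2); taking only K gives at most 5×6 = 30 (stopped by the supply cap of 5).
Mixing does better — 5×K and 3×S: area 34 ≤ 35, yield 5·6 + 3·8 = 54.

54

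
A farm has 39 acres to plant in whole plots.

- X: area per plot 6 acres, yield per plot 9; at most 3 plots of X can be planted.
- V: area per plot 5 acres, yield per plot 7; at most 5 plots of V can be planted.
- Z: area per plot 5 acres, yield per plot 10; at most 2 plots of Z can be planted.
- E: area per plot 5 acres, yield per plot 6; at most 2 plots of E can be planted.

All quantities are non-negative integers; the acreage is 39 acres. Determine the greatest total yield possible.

61

3×X, 1×V, 2×Z, and 1×E: area 38 ≤ 39, yield 3·9 + 1·7 + 2·10 + 1·6 = 60.
3×X, 2×V, and 2×Z: area 38 ≤ 39, yield 3·9 + 2·7 + 2·10 = 61.
Best is 61.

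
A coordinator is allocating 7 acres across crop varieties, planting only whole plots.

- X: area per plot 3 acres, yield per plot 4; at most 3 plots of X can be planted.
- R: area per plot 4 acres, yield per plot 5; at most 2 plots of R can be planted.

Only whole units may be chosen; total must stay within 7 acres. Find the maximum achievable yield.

Take 1×X and 1×R: area 7 ≤ 7, yield 1·4 + 1·5 = 9.
No other integer combination yields more.

9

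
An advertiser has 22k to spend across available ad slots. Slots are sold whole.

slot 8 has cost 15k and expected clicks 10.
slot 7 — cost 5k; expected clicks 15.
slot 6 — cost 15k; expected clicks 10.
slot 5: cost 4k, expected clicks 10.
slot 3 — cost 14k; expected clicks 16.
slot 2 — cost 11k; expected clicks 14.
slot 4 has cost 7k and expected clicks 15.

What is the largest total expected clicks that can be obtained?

Take slot 7, slot 5, and slot 4: cost 5 + 4 + 7 = 16 ≤ 22, expected clicks 15 + 10 + 15 = 40.
No other feasible combination does better.

40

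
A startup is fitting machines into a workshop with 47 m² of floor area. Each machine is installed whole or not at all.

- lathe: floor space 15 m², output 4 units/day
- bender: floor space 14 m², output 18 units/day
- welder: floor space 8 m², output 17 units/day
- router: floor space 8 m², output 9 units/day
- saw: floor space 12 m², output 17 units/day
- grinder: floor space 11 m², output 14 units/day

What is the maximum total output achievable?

Allowing fractional choices, the relaxed optimum would be about 68.2, but machines are indivisible.
bender + welder + saw + grinder: floor space 14 + 8 + 12 + 11 = 45 ≤ 47, output 18 + 17 + 17 + 14 = 66.
bender + welder + router + grinder: floor space 14 + 8 + 8 + 11 = 41 ≤ 47, output 18 + 17 + 9 + 14 = 58.
bender + welder + router + saw: floor space 14 + 8 + 8 + 12 = 42 ≤ 47, output 18 + 17 + 9 + 17 = 61.
Best is bender, welder, saw, and grinder with total output 66.

66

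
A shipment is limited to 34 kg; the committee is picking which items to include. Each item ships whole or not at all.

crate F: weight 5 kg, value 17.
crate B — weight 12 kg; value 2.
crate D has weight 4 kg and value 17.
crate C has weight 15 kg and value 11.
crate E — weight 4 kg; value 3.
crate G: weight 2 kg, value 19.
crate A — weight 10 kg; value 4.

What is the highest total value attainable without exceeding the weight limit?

67

This is a 0-1 knapsack instance.
Take crate F, crate D, crate C, crate E, and crate G: weight 5 + 4 + 15 + 4 + 2 = 30 ≤ 34, value 17 + 17 + 11 + 3 + 19 = 67.
No other feasible combination does better.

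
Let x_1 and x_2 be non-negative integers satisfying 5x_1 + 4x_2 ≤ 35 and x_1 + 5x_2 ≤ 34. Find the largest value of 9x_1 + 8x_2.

67

(x_1,x_2)=(3,5) is feasible, giving 67.
(x_1,x_2)=(2,6) is feasible, giving 66.
(x_1,x_2)=(3,4) is feasible, giving 59.
The best lattice point is (3,5), giving 67.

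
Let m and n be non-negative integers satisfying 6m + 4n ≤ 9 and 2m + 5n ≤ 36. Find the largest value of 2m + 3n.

6

(m,n)=(0,2) is feasible, giving 6.
(m,n)=(0,1) is feasible, giving 3.
The best lattice point is (0,2), giving 6.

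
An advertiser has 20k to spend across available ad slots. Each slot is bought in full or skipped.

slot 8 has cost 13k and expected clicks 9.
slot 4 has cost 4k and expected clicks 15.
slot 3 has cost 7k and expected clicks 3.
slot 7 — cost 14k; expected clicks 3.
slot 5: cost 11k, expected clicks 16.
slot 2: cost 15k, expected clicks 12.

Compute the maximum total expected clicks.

This is an integer program with binary decision variables.
Take slot 4 and slot 5: cost 4 + 11 = 15 ≤ 20, expected clicks 15 + 16 = 31.
No other feasible combination does better.

31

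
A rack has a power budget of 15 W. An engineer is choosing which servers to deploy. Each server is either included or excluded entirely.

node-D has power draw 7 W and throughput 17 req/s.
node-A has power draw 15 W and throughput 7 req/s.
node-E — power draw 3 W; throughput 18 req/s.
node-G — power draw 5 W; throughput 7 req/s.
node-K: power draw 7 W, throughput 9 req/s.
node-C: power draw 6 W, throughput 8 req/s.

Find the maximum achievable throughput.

node-D + node-E: power draw 7 + 3 = 10 ≤ 15, throughput 17 + 18 = 35.
node-D + node-E + node-G: power draw 7 + 3 + 5 = 15 ≤ 15, throughput 17 + 18 + 7 = 42.
node-E + node-G + node-K: power draw 3 + 5 + 7 = 15 ≤ 15, throughput 18 + 7 + 9 = 34.
Best is node-D, node-E, and node-G with total throughput 42.

42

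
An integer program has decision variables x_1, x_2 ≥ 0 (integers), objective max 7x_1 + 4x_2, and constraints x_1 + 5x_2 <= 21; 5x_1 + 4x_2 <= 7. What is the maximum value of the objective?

The continuous relaxation peaks at (1.4, 0) with value 9.80; rounding to a feasible lattice point costs some objective.
(x_1,x_2)=(1,0): 1·1+5·0=1≤21, 5·1+4·0=5≤7, objective 7.
(x_1,x_2)=(0,1): 1·0+5·1=5≤21, 5·0+4·1=4≤7, objective 4.
(x_1,x_2)=(0,0): 1·0+5·0=0≤21, 5·0+4·0=0≤7, objective 0.
Maximum is 7 at (x_1,x_2)=(1,0).

7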